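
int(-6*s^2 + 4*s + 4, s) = -2*s^3 + 2*s^2 + 4*s + C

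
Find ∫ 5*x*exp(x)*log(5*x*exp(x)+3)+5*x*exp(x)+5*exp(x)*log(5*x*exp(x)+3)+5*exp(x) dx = (5*x*exp(x) + 3)*log(5*x*exp(x) + 3) + C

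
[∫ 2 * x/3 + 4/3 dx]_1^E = (-4 + 2*E/3)*(E/2 + 5) + 55/3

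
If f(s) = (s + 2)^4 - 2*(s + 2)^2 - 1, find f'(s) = 4*s^3 + 24*s^2 + 44*s + 24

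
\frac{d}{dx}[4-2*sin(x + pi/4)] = -2*cos(x + pi/4)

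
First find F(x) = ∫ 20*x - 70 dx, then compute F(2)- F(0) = -100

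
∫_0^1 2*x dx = 1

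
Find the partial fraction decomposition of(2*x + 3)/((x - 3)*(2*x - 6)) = 1/(x - 3) + 9/(2*(x - 3)^2)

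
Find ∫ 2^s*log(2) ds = 2^s + C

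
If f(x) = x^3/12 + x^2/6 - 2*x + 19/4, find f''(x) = x/2 + 1/3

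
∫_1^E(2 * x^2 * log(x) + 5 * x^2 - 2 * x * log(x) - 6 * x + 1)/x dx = 3*(-1 + E)^2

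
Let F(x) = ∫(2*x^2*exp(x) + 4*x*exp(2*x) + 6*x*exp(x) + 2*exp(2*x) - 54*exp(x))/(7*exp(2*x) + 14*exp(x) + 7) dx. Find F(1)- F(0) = -52*E/(7*(1 + E)) + 4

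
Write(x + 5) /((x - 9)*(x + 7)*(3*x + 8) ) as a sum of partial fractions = -3/(65*(3*x + 8)) - 1/(104*(x + 7)) + 1/(40*(x - 9))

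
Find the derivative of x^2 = 2*x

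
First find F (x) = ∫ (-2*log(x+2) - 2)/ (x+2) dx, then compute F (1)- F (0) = -2*log(3) - log(3)^2 + log(2)^2 + 2*log(2)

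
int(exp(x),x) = exp(x) + C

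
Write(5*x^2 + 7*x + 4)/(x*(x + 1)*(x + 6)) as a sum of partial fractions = 71/(15*(x + 6)) - 2/(5*(x + 1)) + 2/(3*x)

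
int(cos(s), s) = sin(s) + C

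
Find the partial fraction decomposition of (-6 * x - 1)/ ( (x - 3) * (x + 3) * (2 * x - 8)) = 17/(84*(x + 3)) + 19/(12*(x - 3)) - 25/(14*(x - 4))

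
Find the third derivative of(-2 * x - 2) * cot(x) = 12*x*cot(x)^4 + 16*x*cot(x)^2 + 4*x + 12*cot(x)^4 - 12*cot(x)^3 + 16*cot(x)^2 - 12*cot(x) + 4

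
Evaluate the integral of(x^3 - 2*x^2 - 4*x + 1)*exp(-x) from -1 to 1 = exp(-1) + E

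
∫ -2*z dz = -z^2 + C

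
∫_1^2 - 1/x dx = -log(6) + log(3)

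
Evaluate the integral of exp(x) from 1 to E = -E + exp(E)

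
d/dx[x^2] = 2*x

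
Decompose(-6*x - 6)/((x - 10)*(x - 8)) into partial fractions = 27/(x - 8) - 33/(x - 10)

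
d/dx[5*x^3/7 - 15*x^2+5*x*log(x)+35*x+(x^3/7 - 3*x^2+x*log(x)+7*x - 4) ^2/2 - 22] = 3*x^5/49 - 15*x^4/7 + 4*x^3*log(x)/7 + 155*x^3/7 - 9*x^2*log(x) - 459*x^2/7 + x*log(x)^2 + 15*x*log(x) + 50*x + log(x) + 8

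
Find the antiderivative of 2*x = x^2 + C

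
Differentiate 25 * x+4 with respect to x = 25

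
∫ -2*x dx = -x^2 + C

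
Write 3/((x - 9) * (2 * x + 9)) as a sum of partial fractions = -2/(9*(2*x + 9)) + 1/(9*(x - 9))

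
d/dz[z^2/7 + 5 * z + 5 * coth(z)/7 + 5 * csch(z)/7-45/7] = 2*z/7 + 5 - 5*cosh(z)/(7*sinh(z)^2) - 5/(7*sinh(z)^2)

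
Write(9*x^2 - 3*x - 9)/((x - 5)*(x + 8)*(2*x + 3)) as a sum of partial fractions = -63/(169*(2*x + 3)) + 591/(169*(x + 8)) + 201/(169*(x - 5))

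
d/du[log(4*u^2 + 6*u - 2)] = (4*u + 3)/(2*u^2 + 3*u - 1)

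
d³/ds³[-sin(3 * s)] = 27*cos(3*s)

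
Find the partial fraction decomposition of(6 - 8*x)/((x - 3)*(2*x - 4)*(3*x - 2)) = 3/(28*(3*x - 2)) + 5/(4*(x - 2)) - 9/(7*(x - 3))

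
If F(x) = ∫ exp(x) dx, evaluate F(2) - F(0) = -1 + exp(2)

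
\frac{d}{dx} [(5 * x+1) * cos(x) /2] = -5*x*sin(x)/2 - sin(x)/2 + 5*cos(x)/2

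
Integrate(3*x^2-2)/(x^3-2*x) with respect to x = log(2*x^3 - 4*x) + C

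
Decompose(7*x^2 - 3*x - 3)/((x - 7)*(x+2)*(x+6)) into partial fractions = 267/(52*(x + 6)) - 31/(36*(x + 2)) + 319/(117*(x - 7))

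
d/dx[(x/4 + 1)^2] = x/8 + 1/2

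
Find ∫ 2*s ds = s^2 + C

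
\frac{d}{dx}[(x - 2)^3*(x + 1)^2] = 5*x^4 - 16*x^3 + 3*x^2 + 20*x - 4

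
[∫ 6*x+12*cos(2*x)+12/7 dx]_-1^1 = 24/7 + 12*sin(2)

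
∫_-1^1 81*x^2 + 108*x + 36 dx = 126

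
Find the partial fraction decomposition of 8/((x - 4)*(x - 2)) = -4/(x - 2) + 4/(x - 4)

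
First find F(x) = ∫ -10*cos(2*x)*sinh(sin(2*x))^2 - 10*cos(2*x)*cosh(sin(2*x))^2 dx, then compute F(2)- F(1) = -5*sinh(2*sin(4))/2 + 5*sinh(2*sin(2))/2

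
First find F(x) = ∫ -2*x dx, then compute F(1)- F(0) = -1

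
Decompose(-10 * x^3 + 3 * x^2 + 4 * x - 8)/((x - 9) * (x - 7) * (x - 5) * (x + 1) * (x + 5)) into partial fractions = 1297/(6720*(x + 5)) - 1/(1920*(x + 1)) - 1163/(480*(x - 5)) + 3263/(384*(x - 7)) - 7019/(1120*(x - 9))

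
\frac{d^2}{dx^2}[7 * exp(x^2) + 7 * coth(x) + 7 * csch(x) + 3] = 28*x^2*exp(x^2) + 14*exp(x^2) + 7/sinh(x) + 14*cosh(x)/sinh(x)^3 + 14/sinh(x)^3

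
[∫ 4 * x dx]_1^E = -2 + 2*exp(2)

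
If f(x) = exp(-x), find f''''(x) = exp(-x)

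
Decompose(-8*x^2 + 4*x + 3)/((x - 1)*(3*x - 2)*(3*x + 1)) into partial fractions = 7/(36*(3*x + 1)) - 19/(9*(3*x - 2)) - 1/(4*(x - 1))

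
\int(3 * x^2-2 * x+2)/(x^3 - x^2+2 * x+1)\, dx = log(x^3 - x^2 + 2*x + 1) + C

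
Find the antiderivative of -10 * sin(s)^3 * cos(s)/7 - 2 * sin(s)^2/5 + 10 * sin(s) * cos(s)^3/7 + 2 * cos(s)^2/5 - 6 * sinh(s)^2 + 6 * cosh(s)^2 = 6*s + sin(2*s)/5 - 5*cos(4*s)/56 + C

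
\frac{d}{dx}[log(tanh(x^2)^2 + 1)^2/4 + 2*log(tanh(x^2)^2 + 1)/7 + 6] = 2*x*(7*log(2 - 1/cosh(x^2)^2) + 4)*sinh(x^2)/((7*tanh(x^2)^2 + 7)*cosh(x^2)^3)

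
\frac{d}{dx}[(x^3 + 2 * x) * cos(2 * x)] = -2*x^3*sin(2*x) + 3*x^2*cos(2*x) - 4*x*sin(2*x) + 2*cos(2*x)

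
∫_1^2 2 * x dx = 3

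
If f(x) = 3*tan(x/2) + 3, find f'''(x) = 9*tan(x/2)^4/4 + 3*tan(x/2)^2 + 3/4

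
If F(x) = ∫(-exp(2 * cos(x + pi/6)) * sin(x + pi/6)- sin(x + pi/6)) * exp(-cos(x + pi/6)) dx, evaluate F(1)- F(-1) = -exp(sin(1 + pi/3)) - exp(-cos(pi/6 + 1)) + exp(-sin(1 + pi/3)) + exp(cos(pi/6 + 1))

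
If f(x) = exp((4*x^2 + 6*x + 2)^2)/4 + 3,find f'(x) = 16*x^3*exp(16*x^4 + 48*x^3 + 52*x^2 + 24*x + 4) + 36*x^2*exp(16*x^4 + 48*x^3 + 52*x^2 + 24*x + 4) + 26*x*exp(16*x^4 + 48*x^3 + 52*x^2 + 24*x + 4) + 6*exp(16*x^4 + 48*x^3 + 52*x^2 + 24*x + 4)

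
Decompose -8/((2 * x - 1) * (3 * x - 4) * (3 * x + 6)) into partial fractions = -12/(25*(3*x - 4)) + 32/(75*(2*x - 1)) - 4/(75*(x + 2))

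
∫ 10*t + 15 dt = 5*t^2 + 15*t + C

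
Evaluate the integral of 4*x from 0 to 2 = 8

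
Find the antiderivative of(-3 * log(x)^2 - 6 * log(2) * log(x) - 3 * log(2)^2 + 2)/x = (2 - log(2*x)^2)*log(2*x) + C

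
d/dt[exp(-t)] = -exp(-t)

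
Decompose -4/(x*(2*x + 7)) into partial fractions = 8/(7*(2*x + 7)) - 4/(7*x)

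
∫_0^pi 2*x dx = pi^2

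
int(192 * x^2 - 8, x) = 64*x^3 - 8*x + C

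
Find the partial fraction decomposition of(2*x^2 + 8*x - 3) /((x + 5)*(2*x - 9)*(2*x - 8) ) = 147/(19*(2*x - 9)) + 7/(342*(x + 5)) - 61/(18*(x - 4))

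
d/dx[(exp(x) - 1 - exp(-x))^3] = (3*exp(6*x) - 6*exp(5*x) + 6*exp(x) + 3)*exp(-3*x)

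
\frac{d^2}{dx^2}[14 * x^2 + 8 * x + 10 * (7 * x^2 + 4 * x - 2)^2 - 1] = 5880*x^2 + 3360*x - 212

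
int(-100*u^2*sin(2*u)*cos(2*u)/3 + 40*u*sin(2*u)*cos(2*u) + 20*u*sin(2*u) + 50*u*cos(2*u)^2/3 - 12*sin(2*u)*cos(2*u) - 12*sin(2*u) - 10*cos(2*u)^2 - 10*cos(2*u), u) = (5*u/3 - 1)*((5*u - 3)*cos(2*u) - 6)*cos(2*u) + C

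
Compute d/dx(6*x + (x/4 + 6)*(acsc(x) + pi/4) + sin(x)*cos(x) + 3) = (-32*x^2*sqrt(1 - 1/x^2)*sin(x)^2 + 4*x^2*sqrt(1 - 1/x^2)*acsc(x) + pi*x^2*sqrt(1 - 1/x^2) + 112*x^2*sqrt(1 - 1/x^2) - 4*x - 96)/(16*x^2*sqrt(1 - 1/x^2))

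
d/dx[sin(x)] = cos(x)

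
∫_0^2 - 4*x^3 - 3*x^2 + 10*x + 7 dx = 10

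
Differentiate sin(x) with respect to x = cos(x)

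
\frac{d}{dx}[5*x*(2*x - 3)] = 20*x - 15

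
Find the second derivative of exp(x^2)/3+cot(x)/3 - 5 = 4*x^2*exp(x^2)/3 + 2*exp(x^2)/3 + 2*cos(x)/(3*sin(x)^3)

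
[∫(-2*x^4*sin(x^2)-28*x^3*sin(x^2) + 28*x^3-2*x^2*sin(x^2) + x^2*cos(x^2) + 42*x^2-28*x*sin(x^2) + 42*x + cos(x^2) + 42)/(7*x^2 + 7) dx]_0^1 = log(2) + 15*cos(1)/7 + 6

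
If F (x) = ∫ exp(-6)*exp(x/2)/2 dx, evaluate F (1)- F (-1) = -exp(-13/2) + exp(-11/2)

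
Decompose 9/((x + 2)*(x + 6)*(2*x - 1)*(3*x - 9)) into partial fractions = -24/(325*(2*x - 1)) - 1/(156*(x + 6)) + 3/(100*(x + 2)) + 1/(75*(x - 3))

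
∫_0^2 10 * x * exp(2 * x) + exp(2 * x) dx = 2 + 8*exp(4)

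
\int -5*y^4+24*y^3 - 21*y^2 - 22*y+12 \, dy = -y^5 + 6*y^4 - 7*y^3 - 11*y^2 + 12*y + C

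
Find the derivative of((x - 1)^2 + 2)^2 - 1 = 4*x^3 - 12*x^2 + 20*x - 12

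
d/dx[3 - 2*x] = -2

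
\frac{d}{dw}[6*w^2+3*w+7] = 12*w + 3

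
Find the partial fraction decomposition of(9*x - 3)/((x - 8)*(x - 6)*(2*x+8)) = -13/(80*(x + 4)) - 51/(40*(x - 6)) + 23/(16*(x - 8))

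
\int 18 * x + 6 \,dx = 9*x^2 + 6*x + C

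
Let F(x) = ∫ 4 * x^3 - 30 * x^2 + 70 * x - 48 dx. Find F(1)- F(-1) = -116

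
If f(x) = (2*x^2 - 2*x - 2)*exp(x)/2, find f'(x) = x^2*exp(x) + x*exp(x) - 2*exp(x)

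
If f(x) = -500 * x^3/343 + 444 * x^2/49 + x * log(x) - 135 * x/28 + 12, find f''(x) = (-3000*x^2 + 6216*x + 343)/(343*x)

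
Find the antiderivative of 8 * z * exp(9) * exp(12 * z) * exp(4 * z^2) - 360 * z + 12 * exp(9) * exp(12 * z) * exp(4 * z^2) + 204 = 24*z - 45*(2*z - 1)^2 + exp((2*z + 3)^2) + C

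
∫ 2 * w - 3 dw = w^2 - 3*w + C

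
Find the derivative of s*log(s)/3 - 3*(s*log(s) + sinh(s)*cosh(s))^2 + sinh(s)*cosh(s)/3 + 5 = -6*s*log(s)^2 - 12*s*log(s)*cosh(s)^2 - 6*log(s)*sinh(s)*cosh(s) + log(s)/3 - 12*sinh(s)*cosh(s)^3 + 2*cosh(s)^2/3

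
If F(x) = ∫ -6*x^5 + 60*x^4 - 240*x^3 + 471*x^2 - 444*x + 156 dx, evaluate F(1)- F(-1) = 650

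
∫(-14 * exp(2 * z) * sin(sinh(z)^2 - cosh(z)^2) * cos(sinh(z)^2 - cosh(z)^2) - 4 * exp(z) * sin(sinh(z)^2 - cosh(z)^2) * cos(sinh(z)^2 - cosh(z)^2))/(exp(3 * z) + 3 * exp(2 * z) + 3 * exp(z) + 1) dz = (15*exp(2*z) + 16*exp(z) + 6)*sin(2)/(2*(exp(2*z) + 2*exp(z) + 1)) + C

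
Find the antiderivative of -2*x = -x^2 + C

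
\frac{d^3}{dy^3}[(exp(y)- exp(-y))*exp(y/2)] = (27*exp(5*y/2) + exp(y/2))*exp(-y)/8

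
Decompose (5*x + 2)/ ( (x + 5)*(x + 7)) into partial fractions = 33/(2*(x + 7)) - 23/(2*(x + 5))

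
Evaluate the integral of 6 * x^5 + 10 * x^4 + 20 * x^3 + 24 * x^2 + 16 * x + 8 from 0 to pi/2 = -4 + (2 + pi^2/4 + pi + pi^3/8)^2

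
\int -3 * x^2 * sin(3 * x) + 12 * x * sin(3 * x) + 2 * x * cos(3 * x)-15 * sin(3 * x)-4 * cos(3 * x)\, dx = ((x - 2)^2 + 1)*cos(3*x) + C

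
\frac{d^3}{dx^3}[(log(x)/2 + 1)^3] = (3*log(x)^2 + 3*log(x) - 3)/(4*x^3)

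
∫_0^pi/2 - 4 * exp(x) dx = 4 - 4*exp(pi/2)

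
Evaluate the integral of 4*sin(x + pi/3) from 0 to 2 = 2 - 4*cos(pi/3 + 2)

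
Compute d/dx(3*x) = 3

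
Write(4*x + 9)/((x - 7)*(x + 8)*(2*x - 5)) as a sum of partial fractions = -76/(189*(2*x - 5)) - 23/(315*(x + 8)) + 37/(135*(x - 7))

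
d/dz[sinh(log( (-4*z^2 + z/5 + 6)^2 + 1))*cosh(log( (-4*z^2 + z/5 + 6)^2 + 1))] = 2*(800*z^3 - 60*z^2 - 1199*z + 30)*cosh(2*log(16*z^4 - 8*z^3/5 - 1199*z^2/25 + 12*z/5 + 37))/(400*z^4 - 40*z^3 - 1199*z^2 + 60*z + 925)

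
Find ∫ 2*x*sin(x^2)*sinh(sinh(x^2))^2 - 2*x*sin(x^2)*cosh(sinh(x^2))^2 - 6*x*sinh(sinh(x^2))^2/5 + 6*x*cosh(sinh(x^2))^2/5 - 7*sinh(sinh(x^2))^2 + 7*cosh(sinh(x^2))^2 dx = 3*x^2/5 + 7*x + cos(x^2) + C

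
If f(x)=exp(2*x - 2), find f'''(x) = 8*exp(2*x - 2)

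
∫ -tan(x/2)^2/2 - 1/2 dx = -tan(x/2) + C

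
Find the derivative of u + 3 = 1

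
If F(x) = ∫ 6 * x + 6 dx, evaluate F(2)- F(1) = 15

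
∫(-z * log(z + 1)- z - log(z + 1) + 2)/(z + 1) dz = (2 - z)*log(z + 1) + C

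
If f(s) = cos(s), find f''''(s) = cos(s)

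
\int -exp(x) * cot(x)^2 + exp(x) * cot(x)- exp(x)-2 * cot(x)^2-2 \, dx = (exp(x) + 2)*cot(x) + C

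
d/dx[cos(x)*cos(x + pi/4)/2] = -sin(2*x + pi/4)/2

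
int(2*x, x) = x^2 + C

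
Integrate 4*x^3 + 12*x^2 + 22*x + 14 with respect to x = x^4 + 4*x^3 + 11*x^2 + 14*x + C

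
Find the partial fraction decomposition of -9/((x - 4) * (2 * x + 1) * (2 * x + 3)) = -9/(11*(2*x + 3)) + 1/(2*x + 1) - 1/(11*(x - 4))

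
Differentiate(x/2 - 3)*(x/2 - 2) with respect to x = x/2 - 5/2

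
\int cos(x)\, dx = sin(x) + C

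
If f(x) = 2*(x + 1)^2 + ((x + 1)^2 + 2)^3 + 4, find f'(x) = 6*x^5 + 30*x^4 + 84*x^3 + 132*x^2 + 130*x + 58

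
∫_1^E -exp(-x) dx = -exp(-1) + exp(-E)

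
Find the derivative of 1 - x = -1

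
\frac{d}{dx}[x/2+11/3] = 1/2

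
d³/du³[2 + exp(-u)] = -exp(-u)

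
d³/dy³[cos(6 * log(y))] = (204*sin(6*log(y)) + 108*cos(6*log(y)))/y^3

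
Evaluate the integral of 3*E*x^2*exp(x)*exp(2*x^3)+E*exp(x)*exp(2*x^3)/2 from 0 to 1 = -E/2 + exp(4)/2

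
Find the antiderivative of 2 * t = t^2 + C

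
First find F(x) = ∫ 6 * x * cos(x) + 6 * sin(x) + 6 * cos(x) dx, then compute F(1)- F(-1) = 12*sin(1)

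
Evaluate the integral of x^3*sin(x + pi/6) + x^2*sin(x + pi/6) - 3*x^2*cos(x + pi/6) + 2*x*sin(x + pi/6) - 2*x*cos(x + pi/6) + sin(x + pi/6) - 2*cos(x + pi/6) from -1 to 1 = -3*sqrt(3)*cos(1) + 2*sin(1)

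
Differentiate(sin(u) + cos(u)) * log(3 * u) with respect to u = sqrt(2)*(u*log(u)*cos(u + pi/4) + u*log(3)*cos(u + pi/4) + sin(u + pi/4))/u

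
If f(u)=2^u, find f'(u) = 2^u*log(2)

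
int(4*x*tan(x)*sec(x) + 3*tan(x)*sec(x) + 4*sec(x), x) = (4*x + 3)*sec(x) + C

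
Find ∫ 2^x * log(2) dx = 2^x + C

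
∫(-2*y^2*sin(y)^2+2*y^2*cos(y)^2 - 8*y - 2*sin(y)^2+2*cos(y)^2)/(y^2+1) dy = -4*log(y^2 + 1) + sin(2*y) + C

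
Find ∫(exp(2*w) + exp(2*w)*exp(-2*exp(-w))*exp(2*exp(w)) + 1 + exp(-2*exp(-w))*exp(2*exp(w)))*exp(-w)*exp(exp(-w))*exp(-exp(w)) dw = 2*sinh(2*sinh(w)) + C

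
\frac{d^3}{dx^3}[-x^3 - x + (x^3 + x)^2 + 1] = 120*x^3 + 48*x - 6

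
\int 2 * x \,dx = x^2 + C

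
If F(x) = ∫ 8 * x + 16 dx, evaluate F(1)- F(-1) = 32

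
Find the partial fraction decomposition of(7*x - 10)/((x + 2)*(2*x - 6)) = 12/(5*(x + 2)) + 11/(10*(x - 3))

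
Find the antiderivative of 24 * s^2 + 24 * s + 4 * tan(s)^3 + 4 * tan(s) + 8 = 8*s^3 + 12*s^2 + 8*s + 2*tan(s)^2 + C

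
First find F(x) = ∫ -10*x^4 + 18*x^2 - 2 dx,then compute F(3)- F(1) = -332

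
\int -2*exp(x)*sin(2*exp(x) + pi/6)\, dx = cos(2*exp(x) + pi/6) + C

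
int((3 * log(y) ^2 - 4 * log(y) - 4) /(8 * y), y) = (log(y)^2 - 2*log(y) - 4)*log(y)/8 + C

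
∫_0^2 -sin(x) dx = -1 + cos(2)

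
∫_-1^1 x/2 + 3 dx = 6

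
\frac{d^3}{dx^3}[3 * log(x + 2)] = 6/(x^3 + 6*x^2 + 12*x + 8)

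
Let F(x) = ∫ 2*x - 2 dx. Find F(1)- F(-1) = -4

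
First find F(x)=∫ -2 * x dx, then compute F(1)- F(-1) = 0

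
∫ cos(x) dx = sin(x) + C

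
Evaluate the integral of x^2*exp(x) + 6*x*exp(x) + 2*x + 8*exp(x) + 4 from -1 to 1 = -exp(-1) + 8 + 9*E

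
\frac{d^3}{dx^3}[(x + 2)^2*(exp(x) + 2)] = x^2*exp(x) + 10*x*exp(x) + 22*exp(x)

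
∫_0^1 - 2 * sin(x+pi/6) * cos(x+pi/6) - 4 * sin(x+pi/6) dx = -(sqrt(3)/2 + 2)^2 + (cos(pi/6 + 1) + 2)^2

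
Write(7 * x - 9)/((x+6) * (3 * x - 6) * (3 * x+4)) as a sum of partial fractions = 11/(28*(3*x + 4)) - 17/(112*(x + 6)) + 1/(48*(x - 2))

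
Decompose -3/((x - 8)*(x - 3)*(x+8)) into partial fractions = -3/(176*(x + 8)) + 3/(55*(x - 3)) - 3/(80*(x - 8))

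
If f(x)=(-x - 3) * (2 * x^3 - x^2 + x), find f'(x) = -8*x^3 - 15*x^2 + 4*x - 3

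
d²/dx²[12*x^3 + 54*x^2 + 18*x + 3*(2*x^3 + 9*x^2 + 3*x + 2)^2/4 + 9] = 90*x^4 + 540*x^3 + 837*x^2 + 351*x + 351/2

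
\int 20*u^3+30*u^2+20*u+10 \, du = 5*u^4 + 10*u^3 + 10*u^2 + 10*u + C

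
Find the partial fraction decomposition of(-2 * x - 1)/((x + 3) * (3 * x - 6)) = -1/(3*(x + 3)) - 1/(3*(x - 2))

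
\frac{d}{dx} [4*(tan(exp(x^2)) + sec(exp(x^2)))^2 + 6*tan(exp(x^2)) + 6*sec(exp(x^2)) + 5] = 4*x*(4*sin(exp(x^2))^2/cos(exp(x^2)) + 3*sin(exp(x^2)) + 8*sin(exp(x^2))/cos(exp(x^2)) + 3 + 4/cos(exp(x^2)))*exp(x^2)/cos(exp(x^2))^2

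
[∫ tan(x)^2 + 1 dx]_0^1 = tan(1)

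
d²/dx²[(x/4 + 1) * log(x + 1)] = (x - 2)/(4*x^2 + 8*x + 4)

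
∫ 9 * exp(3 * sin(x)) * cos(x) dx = 3*exp(3*sin(x)) + C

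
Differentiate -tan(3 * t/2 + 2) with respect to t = -3*tan(3*t/2 + 2)^2/2 - 3/2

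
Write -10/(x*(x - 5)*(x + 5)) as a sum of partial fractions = -1/(5*(x + 5)) - 1/(5*(x - 5)) + 2/(5*x)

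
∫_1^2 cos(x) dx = -sin(1) + sin(2)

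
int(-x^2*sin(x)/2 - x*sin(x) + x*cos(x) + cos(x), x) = x*(x + 2)*cos(x)/2 + C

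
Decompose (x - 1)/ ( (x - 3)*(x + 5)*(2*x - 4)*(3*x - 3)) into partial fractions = 1/(336*(x + 5)) - 1/(42*(x - 2)) + 1/(48*(x - 3))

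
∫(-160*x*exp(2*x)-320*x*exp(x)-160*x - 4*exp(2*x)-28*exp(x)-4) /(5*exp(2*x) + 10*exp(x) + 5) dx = 2*(-(exp(x) + 1)*(40*x^2 + 2*x + 35) - 10*exp(x))/(5*(exp(x) + 1)) + C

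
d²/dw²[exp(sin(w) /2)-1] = (-2*sin(w) + cos(w)^2)*exp(sin(w)/2)/4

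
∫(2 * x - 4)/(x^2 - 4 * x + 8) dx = log((x - 2)^2 + 4) + C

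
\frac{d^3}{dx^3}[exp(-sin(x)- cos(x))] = (sqrt(2)*sin(3*x + pi/4)/2 - 3*cos(2*x) - sqrt(2)*cos(x + pi/4)/2)*exp(-sqrt(2)*sin(x + pi/4))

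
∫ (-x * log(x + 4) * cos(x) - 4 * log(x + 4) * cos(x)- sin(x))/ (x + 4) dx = -log(x + 4)*sin(x) + C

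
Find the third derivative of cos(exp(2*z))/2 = 4*(exp(4*z)*sin(exp(2*z)) - 3*exp(2*z)*cos(exp(2*z)) - sin(exp(2*z)))*exp(2*z)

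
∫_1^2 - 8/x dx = -8*log(2)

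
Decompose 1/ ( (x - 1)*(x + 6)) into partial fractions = -1/(7*(x + 6)) + 1/(7*(x - 1))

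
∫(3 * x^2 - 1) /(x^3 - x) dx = log(x^3 - x) + C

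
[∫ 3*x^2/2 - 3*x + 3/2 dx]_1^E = (-1 + E)^3/2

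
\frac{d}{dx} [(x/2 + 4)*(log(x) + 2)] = (x*log(x) + 3*x + 8)/(2*x)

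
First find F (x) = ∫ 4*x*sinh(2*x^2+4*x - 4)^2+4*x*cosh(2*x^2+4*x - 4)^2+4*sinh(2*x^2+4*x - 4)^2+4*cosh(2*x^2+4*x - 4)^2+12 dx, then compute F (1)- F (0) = 12 + sinh(4)/2 + sinh(4)*cosh(4)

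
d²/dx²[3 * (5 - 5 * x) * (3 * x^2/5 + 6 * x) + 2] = -54*x - 162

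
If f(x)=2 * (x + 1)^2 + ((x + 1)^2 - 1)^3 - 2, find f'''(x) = 120*x^3 + 360*x^2 + 288*x + 48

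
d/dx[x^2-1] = 2*x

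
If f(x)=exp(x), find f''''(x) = exp(x)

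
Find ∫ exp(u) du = exp(u) + C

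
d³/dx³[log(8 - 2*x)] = 2/(x^3 - 12*x^2 + 48*x - 64)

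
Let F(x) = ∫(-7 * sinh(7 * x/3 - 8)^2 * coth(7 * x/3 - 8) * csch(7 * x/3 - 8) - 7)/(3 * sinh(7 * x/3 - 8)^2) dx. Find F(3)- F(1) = -coth(1) - csch(1) + csch(17/3) + coth(17/3)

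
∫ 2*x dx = x^2 + C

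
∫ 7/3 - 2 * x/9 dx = -x^2/9 + 7*x/3 + C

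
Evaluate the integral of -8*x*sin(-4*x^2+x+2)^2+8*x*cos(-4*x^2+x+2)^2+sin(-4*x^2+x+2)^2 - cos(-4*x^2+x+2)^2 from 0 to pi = sin(4)/2 - sin(4 - 8*pi^2)/2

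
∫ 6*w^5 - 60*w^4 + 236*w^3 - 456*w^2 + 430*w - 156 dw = w^6 - 12*w^5 + 59*w^4 - 152*w^3 + 215*w^2 - 156*w + C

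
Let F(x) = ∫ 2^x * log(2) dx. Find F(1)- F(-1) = 3/2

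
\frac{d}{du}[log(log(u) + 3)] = 1/(u*log(u) + 3*u)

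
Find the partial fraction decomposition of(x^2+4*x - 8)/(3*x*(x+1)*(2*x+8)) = -1/(9*(x + 4)) + 11/(18*(x + 1)) - 1/(3*x)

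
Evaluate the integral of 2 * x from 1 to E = -1 + exp(2)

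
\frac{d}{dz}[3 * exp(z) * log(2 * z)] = (3*z*exp(z)*log(z) + 3*z*exp(z)*log(2) + 3*exp(z))/z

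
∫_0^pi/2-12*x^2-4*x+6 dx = (-2 + 2*pi)*(-pi^2/4 - pi/2 + 1) + 2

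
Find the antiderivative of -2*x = -x^2 + C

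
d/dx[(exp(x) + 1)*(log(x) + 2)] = (x*exp(x)*log(x) + 2*x*exp(x) + exp(x) + 1)/x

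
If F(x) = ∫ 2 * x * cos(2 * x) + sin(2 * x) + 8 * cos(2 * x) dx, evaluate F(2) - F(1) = -5*sin(2) + 6*sin(4)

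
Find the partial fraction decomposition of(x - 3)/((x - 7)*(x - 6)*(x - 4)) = 1/(6*(x - 4)) - 3/(2*(x - 6)) + 4/(3*(x - 7))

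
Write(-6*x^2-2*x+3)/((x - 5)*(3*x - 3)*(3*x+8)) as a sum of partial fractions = -103/(253*(3*x + 8)) + 5/(132*(x - 1)) - 157/(276*(x - 5))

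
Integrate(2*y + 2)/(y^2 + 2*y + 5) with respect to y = log((y + 1)^2 + 4) + C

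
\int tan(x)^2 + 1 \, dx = tan(x) + C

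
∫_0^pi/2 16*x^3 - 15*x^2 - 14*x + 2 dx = (-1 + 2*pi)*(-pi - pi^2/4 + pi^3/8)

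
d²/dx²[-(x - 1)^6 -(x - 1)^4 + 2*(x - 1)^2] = -30*x^4 + 120*x^3 - 192*x^2 + 144*x - 38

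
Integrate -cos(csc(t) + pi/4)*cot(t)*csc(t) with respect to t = sin(csc(t) + pi/4) + C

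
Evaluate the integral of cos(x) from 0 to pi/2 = 1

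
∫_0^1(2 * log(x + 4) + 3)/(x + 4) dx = -3*log(4) - log(4)^2 + log(5)^2 + 3*log(5)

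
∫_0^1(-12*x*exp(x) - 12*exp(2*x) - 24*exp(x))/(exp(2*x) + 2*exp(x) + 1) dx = -24*E/(1 + E) + 6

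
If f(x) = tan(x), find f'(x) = cos(x)^(-2)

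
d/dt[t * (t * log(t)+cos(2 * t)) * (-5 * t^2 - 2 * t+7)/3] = -20*t^3*log(t)/3 + 10*t^3*sin(2*t)/3 - 5*t^3/3 - 2*t^2*log(t) + 4*t^2*sin(2*t)/3 - 5*t^2*cos(2*t) - 2*t^2/3 + 14*t*log(t)/3 - 14*t*sin(2*t)/3 - 4*t*cos(2*t)/3 + 7*t/3 + 7*cos(2*t)/3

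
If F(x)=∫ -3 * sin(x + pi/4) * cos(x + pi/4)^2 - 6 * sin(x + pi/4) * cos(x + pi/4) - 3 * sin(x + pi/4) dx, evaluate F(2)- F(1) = -(cos(pi/4 + 1) + 1)^3 + (cos(pi/4 + 2) + 1)^3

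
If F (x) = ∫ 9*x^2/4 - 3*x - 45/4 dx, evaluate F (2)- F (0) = -45/2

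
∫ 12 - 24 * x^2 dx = -8*x^3 + 12*x + C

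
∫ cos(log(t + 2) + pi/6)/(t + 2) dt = sin(log(t + 2) + pi/6) + C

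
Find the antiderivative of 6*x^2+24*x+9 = 2*x^3 + 12*x^2 + 9*x + C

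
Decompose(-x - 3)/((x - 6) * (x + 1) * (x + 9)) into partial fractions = 1/(20*(x + 9)) + 1/(28*(x + 1)) - 3/(35*(x - 6))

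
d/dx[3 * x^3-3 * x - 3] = 9*x^2 - 3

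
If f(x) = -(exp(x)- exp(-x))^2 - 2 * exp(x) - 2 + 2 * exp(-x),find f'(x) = (-2*exp(4*x) - 2*exp(3*x) - 2*exp(x) + 2)*exp(-2*x)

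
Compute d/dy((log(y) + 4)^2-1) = (2*log(y) + 8)/y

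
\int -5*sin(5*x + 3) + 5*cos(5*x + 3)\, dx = sqrt(2)*sin(5*x + pi/4 + 3) + C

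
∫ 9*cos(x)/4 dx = 9*sin(x)/4 + C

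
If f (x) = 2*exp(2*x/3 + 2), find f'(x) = 4*exp(2*x/3 + 2)/3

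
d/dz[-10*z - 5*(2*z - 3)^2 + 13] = 50 - 40*z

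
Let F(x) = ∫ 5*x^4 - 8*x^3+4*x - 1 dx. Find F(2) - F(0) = 6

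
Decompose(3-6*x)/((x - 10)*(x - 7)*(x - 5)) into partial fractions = -27/(10*(x - 5)) + 13/(2*(x - 7)) - 19/(5*(x - 10))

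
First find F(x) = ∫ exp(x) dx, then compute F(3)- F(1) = -E + exp(3)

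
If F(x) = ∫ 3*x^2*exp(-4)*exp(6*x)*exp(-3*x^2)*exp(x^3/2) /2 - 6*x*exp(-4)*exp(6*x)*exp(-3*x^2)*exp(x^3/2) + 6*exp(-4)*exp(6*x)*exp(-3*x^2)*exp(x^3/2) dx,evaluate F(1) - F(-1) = -exp(-27/2) + exp(-1/2)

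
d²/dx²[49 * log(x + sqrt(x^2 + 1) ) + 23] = (-98*x^3 - 98*x^2*sqrt(x^2 + 1) - 49*x)/(2*x^5 + 2*x^4*sqrt(x^2 + 1) + 4*x^3 + 3*x^2*sqrt(x^2 + 1) + 2*x + sqrt(x^2 + 1))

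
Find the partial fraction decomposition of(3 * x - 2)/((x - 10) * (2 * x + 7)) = 25/(27*(2*x + 7)) + 28/(27*(x - 10))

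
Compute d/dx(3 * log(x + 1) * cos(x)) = 3*(-x*log(x + 1)*sin(x) - log(x + 1)*sin(x) + cos(x))/(x + 1)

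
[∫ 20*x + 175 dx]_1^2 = 205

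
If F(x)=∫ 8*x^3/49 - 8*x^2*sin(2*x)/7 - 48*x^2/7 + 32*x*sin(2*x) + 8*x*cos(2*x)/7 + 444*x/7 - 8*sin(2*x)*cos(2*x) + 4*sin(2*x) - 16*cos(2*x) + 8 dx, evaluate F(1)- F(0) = cos(4) - 122*cos(2)/7 + 1885/49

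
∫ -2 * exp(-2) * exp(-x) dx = 2*exp(-x - 2) + C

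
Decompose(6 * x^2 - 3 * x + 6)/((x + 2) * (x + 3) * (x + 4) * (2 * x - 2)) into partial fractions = -57/(10*(x + 4)) + 69/(8*(x + 3)) - 3/(x + 2) + 3/(40*(x - 1))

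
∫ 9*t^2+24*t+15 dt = 3*t^3 + 12*t^2 + 15*t + C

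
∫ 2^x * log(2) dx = 2^x + C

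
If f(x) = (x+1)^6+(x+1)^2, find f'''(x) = 120*x^3 + 360*x^2 + 360*x + 120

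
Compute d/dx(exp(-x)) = -exp(-x)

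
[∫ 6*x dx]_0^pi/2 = 3*pi^2/4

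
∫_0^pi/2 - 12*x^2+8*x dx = 2*pi*(-pi^2/4 + pi/2)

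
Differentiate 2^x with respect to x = 2^x*log(2)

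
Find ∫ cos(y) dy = sin(y) + C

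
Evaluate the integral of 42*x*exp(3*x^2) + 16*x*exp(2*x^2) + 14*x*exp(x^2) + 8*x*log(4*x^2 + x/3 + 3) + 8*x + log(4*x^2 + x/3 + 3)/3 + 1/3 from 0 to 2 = -18 - 3*log(3) + 59*log(59/3)/3 + 7*exp(4) + 4*exp(8) + 7*exp(12)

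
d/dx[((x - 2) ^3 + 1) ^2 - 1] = 6*x^5 - 60*x^4 + 240*x^3 - 474*x^2 + 456*x - 168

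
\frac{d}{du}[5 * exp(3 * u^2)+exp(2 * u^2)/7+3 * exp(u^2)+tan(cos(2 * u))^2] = 30*u*exp(3*u^2) + 4*u*exp(2*u^2)/7 + 6*u*exp(u^2) - 4*sin(2*u)*sin(cos(2*u))/cos(cos(2*u))^3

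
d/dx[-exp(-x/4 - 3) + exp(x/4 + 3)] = (exp(x/2 + 6) + 1)*exp(-x/4 - 3)/4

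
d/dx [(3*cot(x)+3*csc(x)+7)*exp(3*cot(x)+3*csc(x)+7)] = -3*(8*cos(x) + 8 + 3*cos(x)^2/sin(x) + 6*cos(x)/sin(x) + 3/sin(x))*exp(7)*exp(3/sin(x))*exp(3/tan(x))/sin(x)^2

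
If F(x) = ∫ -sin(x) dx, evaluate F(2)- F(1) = -cos(1) + cos(2)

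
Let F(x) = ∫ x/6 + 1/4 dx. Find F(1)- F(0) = 1/3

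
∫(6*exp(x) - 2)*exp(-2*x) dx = (3 - exp(-x))^2 + C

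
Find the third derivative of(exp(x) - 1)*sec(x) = (2*exp(x)*sin(x)/cos(x) + 6*exp(x)*sin(x)/cos(x)^3 - 2*exp(x) + 6*exp(x)/cos(x)^2 + sin(x)/cos(x) - 6*sin(x)/cos(x)^3)/cos(x)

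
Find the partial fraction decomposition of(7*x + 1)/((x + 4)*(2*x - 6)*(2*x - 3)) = -23/(33*(2*x - 3)) - 27/(154*(x + 4)) + 11/(21*(x - 3))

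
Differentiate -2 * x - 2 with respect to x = -2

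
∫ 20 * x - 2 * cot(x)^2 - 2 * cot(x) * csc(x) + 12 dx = 10*x^2 + 14*x + 2*cot(x) + 2*csc(x) + C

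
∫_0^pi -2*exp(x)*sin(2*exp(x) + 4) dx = -cos(6) + cos(4 + 2*exp(pi))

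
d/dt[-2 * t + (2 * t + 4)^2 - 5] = 8*t + 14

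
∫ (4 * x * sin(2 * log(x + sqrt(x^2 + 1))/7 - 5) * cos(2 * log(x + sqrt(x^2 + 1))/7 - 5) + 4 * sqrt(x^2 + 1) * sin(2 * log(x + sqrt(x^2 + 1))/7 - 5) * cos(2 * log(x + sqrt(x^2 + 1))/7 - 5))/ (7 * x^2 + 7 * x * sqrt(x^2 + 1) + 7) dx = sin(2*log(x + sqrt(x^2 + 1))/7 - 5)^2 + C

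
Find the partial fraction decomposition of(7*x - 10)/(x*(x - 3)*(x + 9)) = -73/(108*(x + 9)) + 11/(36*(x - 3)) + 10/(27*x)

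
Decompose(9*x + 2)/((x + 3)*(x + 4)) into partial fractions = 34/(x + 4) - 25/(x + 3)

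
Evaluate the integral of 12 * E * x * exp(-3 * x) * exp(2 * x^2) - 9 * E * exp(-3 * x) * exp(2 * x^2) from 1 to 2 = -3 + 3*exp(3)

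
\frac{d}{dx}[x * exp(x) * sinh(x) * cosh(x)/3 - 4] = (x*sinh(2*x) + 2*x*cosh(2*x) + sinh(2*x))*exp(x)/6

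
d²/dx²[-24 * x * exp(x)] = -24*x*exp(x) - 48*exp(x)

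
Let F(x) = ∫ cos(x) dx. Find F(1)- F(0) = sin(1)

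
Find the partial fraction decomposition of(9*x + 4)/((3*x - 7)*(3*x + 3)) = 5/(2*(3*x - 7)) + 1/(6*(x + 1))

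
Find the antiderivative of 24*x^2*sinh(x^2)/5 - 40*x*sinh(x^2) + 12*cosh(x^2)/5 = (12*x/5 - 20)*cosh(x^2) + C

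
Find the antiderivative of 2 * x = x^2 + C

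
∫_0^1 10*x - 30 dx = -25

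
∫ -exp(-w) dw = exp(-w) + C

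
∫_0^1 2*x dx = 1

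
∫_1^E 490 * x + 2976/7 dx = -5951/7 + 36*E/7 + 5*(6 + 7*E)^2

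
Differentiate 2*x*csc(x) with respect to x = -2*x*cot(x)*csc(x) + 2*csc(x)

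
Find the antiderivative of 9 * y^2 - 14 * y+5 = 3*y^3 - 7*y^2 + 5*y + C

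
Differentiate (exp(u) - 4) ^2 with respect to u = 2*exp(2*u) - 8*exp(u)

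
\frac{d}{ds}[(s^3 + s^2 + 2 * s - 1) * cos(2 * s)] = -2*s^3*sin(2*s) - 2*s^2*sin(2*s) + 3*s^2*cos(2*s) - 4*s*sin(2*s) + 2*s*cos(2*s) + 2*sin(2*s) + 2*cos(2*s)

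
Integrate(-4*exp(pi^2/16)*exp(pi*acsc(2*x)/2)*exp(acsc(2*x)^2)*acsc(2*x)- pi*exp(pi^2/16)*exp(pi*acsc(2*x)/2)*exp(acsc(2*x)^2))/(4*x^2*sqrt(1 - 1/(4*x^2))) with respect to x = exp((4*acsc(2*x) + pi)^2/16) + C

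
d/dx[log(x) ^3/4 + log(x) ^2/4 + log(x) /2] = (3*log(x)^2 + 2*log(x) + 2)/(4*x)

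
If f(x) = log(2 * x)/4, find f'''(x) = 1/(2*x^3)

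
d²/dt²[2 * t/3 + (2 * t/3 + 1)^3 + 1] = 16*t/9 + 8/3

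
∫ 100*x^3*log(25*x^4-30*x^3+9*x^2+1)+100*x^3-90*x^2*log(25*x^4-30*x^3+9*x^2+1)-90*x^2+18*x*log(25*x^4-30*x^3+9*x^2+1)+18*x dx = (x^2*(5*x - 3)^2 + 1)*log(x^2*(5*x - 3)^2 + 1) + C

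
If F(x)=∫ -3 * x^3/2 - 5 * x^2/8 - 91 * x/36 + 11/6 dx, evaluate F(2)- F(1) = -217/24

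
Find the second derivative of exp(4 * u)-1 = 16*exp(4*u)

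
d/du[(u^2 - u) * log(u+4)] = (2*u^2*log(u + 4) + u^2 + 7*u*log(u + 4) - u - 4*log(u + 4))/(u + 4)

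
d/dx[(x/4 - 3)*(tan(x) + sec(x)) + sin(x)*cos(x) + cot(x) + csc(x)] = x*tan(x)^2/4 + x*tan(x)*sec(x)/4 + x/4 - sin(x)^2 + cos(x)^2 - 3*tan(x)^2 - 3*tan(x)*sec(x) + tan(x)/4 - cot(x)^2 - cot(x)*csc(x) + sec(x)/4 - 4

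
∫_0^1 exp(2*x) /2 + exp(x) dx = -9/4 + (1 + E/2)^2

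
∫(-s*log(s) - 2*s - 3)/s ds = -(s + 3)*(log(s) + 1) + C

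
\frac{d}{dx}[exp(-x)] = -exp(-x)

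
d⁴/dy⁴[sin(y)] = sin(y)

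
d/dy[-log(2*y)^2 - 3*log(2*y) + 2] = (-2*log(y) - 3 - 2*log(2))/y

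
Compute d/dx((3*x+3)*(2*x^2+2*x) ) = 18*x^2 + 24*x + 6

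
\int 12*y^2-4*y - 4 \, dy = 4*y^3 - 2*y^2 - 4*y + C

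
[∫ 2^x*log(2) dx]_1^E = -2 + 2^E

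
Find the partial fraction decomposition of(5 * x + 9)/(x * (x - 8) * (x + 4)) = -11/(48*(x + 4)) + 49/(96*(x - 8)) - 9/(32*x)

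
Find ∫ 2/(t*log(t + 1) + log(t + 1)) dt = 2*log(log(t + 1)) + C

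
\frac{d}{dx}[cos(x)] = -sin(x)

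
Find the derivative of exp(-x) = -exp(-x)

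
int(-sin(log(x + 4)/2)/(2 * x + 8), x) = cos(log(x + 4)/2) + C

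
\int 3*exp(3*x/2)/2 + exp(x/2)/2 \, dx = (exp(x) + 1)*exp(x/2) + C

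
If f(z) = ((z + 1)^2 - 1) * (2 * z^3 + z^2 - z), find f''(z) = 40*z^3 + 60*z^2 + 6*z - 4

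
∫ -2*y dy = -y^2 + C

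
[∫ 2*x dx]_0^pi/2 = pi^2/4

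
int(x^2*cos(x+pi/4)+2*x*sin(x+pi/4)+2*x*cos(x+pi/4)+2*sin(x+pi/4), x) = ((x + 1)^2 - 1)*sin(x + pi/4) + C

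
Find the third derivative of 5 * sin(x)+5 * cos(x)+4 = 5*sin(x) - 5*cos(x)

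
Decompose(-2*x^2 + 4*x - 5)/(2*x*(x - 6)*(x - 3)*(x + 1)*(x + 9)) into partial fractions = -203/(25920*(x + 9)) + 11/(448*(x + 1)) + 11/(864*(x - 3)) - 53/(3780*(x - 6)) - 5/(324*x)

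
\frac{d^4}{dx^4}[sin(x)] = sin(x)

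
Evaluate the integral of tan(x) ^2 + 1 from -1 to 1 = 2*tan(1)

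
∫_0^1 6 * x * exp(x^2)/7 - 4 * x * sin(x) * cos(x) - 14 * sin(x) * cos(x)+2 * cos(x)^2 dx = -41/14 + 9*cos(2)/2 + 3*E/7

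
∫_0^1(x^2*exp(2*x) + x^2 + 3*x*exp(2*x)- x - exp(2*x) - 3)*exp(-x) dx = 0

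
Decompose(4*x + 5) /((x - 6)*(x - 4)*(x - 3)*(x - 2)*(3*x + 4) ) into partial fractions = -27/(45760*(3*x + 4)) - 13/(80*(x - 2)) + 17/(39*(x - 3)) - 21/(64*(x - 4)) + 29/(528*(x - 6))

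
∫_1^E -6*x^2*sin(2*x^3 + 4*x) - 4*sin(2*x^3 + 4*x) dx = -cos(6) + cos(4*E + 2*exp(3))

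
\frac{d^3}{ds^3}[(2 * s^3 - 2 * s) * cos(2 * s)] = 16*s^3*sin(2*s) - 72*s^2*cos(2*s) - 88*s*sin(2*s) + 36*cos(2*s)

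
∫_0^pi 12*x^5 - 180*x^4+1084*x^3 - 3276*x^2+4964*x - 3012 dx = -1521 - 2*(-3 + pi)^2 + 2*(-3 + pi)^6 + (-3 + pi)^4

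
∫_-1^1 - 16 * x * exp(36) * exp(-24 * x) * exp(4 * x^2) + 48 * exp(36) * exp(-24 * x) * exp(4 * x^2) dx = -2*exp(16) + 2*exp(64)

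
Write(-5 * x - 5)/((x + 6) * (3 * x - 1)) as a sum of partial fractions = -20/(19*(3*x - 1)) - 25/(19*(x + 6))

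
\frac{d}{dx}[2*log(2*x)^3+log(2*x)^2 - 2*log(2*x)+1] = (6*log(x)^2 + 2*log(x) + 12*log(2)*log(x) - 2 + 2*log(2) + 6*log(2)^2)/x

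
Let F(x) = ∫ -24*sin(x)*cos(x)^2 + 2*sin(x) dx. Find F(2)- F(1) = -8*cos(1)^3 + 8*cos(2)^3 - 2*cos(2) + 2*cos(1)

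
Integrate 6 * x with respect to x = 3*x^2 + C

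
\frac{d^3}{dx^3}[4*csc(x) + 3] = 4*(1 - 6/sin(x)^2)*cos(x)/sin(x)^2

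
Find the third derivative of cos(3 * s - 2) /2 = 27*sin(3*s - 2)/2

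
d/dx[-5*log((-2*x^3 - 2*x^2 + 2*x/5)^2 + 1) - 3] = (-3000*x^5 - 5000*x^4 - 1200*x^3 + 600*x^2 - 40*x)/(100*x^6 + 200*x^5 + 60*x^4 - 40*x^3 + 4*x^2 + 25)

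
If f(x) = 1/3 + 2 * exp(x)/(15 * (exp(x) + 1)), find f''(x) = (-2*exp(2*x) + 2*exp(x))/(15*exp(3*x) + 45*exp(2*x) + 45*exp(x) + 15)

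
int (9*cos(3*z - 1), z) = 3*sin(3*z - 1) + C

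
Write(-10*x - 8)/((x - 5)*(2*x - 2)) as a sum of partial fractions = 9/(4*(x - 1)) - 29/(4*(x - 5))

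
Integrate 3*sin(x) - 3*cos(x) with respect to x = -3*sqrt(2)*sin(x + pi/4) + C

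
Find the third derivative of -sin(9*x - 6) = 729*cos(9*x - 6)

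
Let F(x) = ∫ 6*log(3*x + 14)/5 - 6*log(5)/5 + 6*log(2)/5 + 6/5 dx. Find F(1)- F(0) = -28*log(28/5)/5 + 34*log(34/5)/5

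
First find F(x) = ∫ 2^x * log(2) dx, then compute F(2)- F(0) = 3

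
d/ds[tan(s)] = cos(s)^(-2)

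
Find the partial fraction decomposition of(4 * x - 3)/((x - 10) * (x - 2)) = -5/(8*(x - 2)) + 37/(8*(x - 10))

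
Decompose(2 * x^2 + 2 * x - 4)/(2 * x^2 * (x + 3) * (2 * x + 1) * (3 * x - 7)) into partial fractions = 117/(3332*(3*x - 7)) + 36/(85*(2*x + 1)) + 1/(180*(x + 3)) - 101/(441*x) + 2/(21*x^2)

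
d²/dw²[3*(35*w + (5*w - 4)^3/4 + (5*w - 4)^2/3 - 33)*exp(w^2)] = 375*w^5*exp(w^2) - 800*w^4*exp(w^2) + 4585*w^3*exp(w^2)/2 - 2524*w^2*exp(w^2) + 4065*w*exp(w^2)/2 - 662*exp(w^2)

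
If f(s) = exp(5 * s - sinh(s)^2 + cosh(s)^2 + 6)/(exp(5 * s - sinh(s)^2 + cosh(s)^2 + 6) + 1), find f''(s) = (25*exp(5*s + 7) - 25*exp(10*s + 14))/(exp(21)*exp(15*s) + 3*exp(14)*exp(10*s) + 3*exp(7)*exp(5*s) + 1)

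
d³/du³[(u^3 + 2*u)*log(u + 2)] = (6*u^3*log(u + 2) + 11*u^3 + 36*u^2*log(u + 2) + 54*u^2 + 72*u*log(u + 2) + 70*u + 48*log(u + 2) - 12)/(u^3 + 6*u^2 + 12*u + 8)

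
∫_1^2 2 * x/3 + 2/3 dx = 5/3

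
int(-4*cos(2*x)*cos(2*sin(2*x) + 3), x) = -sin(2*sin(2*x) + 3) + C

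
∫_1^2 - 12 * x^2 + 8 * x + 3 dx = -13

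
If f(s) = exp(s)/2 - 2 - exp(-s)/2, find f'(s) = (exp(2*s) + 1)*exp(-s)/2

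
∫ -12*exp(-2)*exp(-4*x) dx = 3*exp(-4*x - 2) + C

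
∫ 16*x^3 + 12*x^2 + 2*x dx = 4*x^4 + 4*x^3 + x^2 + C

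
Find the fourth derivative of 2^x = 2^x*log(2)^4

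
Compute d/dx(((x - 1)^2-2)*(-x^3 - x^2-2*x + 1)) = -5*x^4 + 4*x^3 + 3*x^2 + 12*x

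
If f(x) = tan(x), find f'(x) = cos(x)^(-2)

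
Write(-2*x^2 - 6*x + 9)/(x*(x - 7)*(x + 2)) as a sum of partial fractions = 13/(18*(x + 2)) - 131/(63*(x - 7)) - 9/(14*x)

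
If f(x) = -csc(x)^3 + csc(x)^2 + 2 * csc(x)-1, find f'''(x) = (2 + 8/sin(x) - 39/sin(x)^2 - 24/sin(x)^3 + 60/sin(x)^4)*cos(x)/sin(x)^2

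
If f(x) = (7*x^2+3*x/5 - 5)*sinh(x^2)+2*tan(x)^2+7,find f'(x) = 14*x^3*cosh(x^2) + 6*x^2*cosh(x^2)/5 + 14*x*sinh(x^2) - 10*x*cosh(x^2) + 4*sin(x)/cos(x)^3 + 3*sinh(x^2)/5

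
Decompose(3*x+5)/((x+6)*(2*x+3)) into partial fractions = 1/(9*(2*x + 3)) + 13/(9*(x + 6))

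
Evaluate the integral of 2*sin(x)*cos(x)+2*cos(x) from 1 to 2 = -2*sin(1) - sin(1)^2 + sin(2)^2 + 2*sin(2)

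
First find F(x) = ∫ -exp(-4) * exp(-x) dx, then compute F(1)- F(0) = -exp(-4) + exp(-5)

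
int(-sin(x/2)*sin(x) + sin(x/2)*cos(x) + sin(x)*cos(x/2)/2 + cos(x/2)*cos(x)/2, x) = sqrt(2)*sin(x/2)*sin(x + pi/4) + C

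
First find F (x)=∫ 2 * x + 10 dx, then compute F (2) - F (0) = 24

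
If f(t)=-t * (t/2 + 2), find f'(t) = -t - 2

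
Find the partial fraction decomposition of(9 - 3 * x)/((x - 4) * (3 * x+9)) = -6/(7*(x + 3)) - 1/(7*(x - 4))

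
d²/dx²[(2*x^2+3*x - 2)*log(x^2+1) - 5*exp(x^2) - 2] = (-20*x^6*exp(x^2) - 50*x^4*exp(x^2) + 4*x^4*log(x^2 + 1) + 12*x^4 + 6*x^3 - 40*x^2*exp(x^2) + 8*x^2*log(x^2 + 1) + 24*x^2 + 18*x - 10*exp(x^2) + 4*log(x^2 + 1) - 4)/(x^4 + 2*x^2 + 1)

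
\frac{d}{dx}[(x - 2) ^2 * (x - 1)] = 3*x^2 - 10*x + 8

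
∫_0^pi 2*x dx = pi^2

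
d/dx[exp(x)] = exp(x)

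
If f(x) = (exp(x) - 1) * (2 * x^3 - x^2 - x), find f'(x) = 2*x^3*exp(x) + 5*x^2*exp(x) - 6*x^2 - 3*x*exp(x) + 2*x - exp(x) + 1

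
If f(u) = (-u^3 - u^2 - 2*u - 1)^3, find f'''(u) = -504*u^6 - 1008*u^5 - 1890*u^4 - 1920*u^3 - 1440*u^2 - 648*u - 138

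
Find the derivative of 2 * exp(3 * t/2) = 3*exp(3*t/2)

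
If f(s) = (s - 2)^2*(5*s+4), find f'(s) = 15*s^2 - 32*s + 4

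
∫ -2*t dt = -t^2 + C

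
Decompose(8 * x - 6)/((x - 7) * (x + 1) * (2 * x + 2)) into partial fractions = -25/(64*(x + 1)) + 7/(8*(x + 1)^2) + 25/(64*(x - 7))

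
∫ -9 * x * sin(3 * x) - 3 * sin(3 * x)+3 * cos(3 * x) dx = (3*x + 1)*cos(3*x) + C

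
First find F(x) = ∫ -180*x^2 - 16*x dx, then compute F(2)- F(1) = -444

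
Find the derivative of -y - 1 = -1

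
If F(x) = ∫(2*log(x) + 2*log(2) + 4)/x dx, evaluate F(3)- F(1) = -(log(2) + 2)^2 + (log(6) + 2)^2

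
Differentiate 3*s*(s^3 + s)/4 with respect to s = 3*s^3 + 3*s/2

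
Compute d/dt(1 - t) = -1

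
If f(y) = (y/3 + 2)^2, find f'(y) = 2*y/9 + 4/3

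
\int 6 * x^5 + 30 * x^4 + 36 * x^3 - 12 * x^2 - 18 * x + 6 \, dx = x^6 + 6*x^5 + 9*x^4 - 4*x^3 - 9*x^2 + 6*x + C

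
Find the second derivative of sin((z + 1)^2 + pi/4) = -4*z^2*sin(z^2 + 2*z + pi/4 + 1) - 8*z*sin(z^2 + 2*z + pi/4 + 1) - 4*sin(z^2 + 2*z + pi/4 + 1) + 2*cos(z^2 + 2*z + pi/4 + 1)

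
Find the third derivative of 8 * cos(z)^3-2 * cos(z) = -216*sin(z)^3 + 166*sin(z)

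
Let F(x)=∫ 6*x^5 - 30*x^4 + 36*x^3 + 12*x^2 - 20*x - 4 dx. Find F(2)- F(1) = 6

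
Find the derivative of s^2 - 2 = 2*s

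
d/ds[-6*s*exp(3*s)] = -18*s*exp(3*s) - 6*exp(3*s)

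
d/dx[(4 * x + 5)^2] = 32*x + 40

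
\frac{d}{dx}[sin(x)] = cos(x)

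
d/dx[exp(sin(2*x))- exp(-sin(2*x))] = 2*(exp(sin(2*x)) + exp(-sin(2*x)))*cos(2*x)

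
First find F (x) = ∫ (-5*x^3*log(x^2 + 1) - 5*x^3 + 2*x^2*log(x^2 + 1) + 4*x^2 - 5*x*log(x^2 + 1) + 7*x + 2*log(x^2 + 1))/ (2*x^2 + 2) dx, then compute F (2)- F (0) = -5*log(5)/4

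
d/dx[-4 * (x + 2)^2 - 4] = -8*x - 16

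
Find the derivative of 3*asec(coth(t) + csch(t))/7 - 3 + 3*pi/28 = -3*sqrt(2)/(14*(cosh(t) + 1)*sqrt(1/(cosh(t) + 1)))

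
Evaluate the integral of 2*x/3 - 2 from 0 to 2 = -8/3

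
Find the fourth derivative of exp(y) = exp(y)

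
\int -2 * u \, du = -u^2 + C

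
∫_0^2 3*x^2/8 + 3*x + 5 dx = 17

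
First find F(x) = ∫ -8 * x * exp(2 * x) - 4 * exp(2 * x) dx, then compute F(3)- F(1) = -12*exp(6) + 4*exp(2)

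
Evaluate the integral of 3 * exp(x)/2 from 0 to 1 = -3/2 + 3*E/2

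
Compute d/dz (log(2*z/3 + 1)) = 2/(2*z + 3)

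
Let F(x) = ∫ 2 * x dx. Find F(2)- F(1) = 3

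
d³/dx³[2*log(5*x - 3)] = 500/(125*x^3 - 225*x^2 + 135*x - 27)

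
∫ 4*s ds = 2*s^2 + C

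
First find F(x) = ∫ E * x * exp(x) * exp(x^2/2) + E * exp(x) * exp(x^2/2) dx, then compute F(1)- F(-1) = -exp(1/2) + exp(5/2)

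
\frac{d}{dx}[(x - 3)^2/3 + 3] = 2*x/3 - 2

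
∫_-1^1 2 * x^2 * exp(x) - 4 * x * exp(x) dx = -18*exp(-1) + 2*E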